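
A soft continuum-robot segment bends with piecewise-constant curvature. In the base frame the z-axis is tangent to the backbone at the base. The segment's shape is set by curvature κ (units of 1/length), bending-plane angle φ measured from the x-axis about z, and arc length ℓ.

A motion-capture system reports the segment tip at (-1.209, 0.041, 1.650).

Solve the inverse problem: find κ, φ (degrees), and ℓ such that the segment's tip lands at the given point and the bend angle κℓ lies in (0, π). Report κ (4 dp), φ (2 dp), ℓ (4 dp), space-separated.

ρ = √(x²+y²) = √(-1.209² + 0.041²) = 1.20970
φ = atan2(y, x) mod 360° = atan2(0.041, -1.209) = 178.0577°
|p|² = ρ² + z² = 1.20970² + 1.650² = 4.18586
κ = 2ρ / |p|² = 2×1.20970 / 4.18586 = 0.57799
θ = 2·atan2(ρ, z) = 2·atan2(1.20970, 1.650) = 1.26526 rad
ℓ = θ/κ = 1.26526/0.57799 = 2.18906

0.5780 178.06 2.1891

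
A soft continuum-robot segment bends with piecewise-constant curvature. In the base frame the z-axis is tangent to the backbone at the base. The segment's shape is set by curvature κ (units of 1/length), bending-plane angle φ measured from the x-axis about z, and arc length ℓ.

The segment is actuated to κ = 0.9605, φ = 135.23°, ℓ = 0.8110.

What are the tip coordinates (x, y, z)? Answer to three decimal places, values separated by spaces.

θ = κ·ℓ = 0.9605 × 0.8110 = 0.77897 rad
ρ = (1 − cos θ)/κ = (1 − 0.71164)/0.9605 = 0.30022
z = sin θ / κ = 0.70254/0.9605 = 0.73144
x = ρ cos φ = 0.30022 × cos(135.23°) = -0.21314
y = ρ sin φ = 0.30022 × sin(135.23°) = 0.21143

-0.213 0.211 0.731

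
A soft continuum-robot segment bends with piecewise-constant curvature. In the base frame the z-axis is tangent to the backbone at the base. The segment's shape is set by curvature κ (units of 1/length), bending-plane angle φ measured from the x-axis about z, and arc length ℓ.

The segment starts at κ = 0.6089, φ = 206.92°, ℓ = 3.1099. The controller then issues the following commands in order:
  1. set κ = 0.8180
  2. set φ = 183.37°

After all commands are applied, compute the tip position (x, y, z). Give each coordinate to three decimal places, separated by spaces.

initial: κ=0.6089, φ=206.92°, ℓ=3.1099
cmd 1: set κ=0.8180 → (κ,φ,ℓ)=(0.8180,206.92°,3.1099) → tip=(-1.9911,-1.0110,0.6879)
cmd 2: set φ=183.37° → (κ,φ,ℓ)=(0.8180,183.37°,3.1099) → tip=(-2.2292,-0.1313,0.6879)

-2.229 -0.131 0.688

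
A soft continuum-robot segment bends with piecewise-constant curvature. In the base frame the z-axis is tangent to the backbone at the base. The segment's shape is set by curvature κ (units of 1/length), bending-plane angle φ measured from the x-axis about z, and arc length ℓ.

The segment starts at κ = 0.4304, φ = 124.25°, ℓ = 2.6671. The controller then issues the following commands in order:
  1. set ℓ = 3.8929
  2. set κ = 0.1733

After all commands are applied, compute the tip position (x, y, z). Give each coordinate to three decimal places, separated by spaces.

initial: κ=0.4304, φ=124.25°, ℓ=2.6671
cmd 1: set ℓ=3.8929 → (κ,φ,ℓ)=(0.4304,124.25°,3.8929) → tip=(-1.4443,2.1212,2.3107)
cmd 2: set κ=0.1733 → (κ,φ,ℓ)=(0.1733,124.25°,3.8929) → tip=(-0.7114,1.0449,3.6042)

-0.711 1.045 3.604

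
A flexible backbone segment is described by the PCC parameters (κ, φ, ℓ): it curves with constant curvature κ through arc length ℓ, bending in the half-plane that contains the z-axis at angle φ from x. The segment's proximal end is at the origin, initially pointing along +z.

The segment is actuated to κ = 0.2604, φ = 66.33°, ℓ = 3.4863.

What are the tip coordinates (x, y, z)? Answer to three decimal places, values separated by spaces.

0.593 1.353 3.027

θ = κ·ℓ = 0.2604 × 3.4863 = 0.90783 rad
ρ = (1 − cos θ)/κ = (1 − 0.61546)/0.2604 = 1.47675
z = sin θ / κ = 0.78817/0.2604 = 3.02677
x = ρ cos φ = 1.47675 × cos(66.33°) = 0.59287
y = ρ sin φ = 1.47675 × sin(66.33°) = 1.35251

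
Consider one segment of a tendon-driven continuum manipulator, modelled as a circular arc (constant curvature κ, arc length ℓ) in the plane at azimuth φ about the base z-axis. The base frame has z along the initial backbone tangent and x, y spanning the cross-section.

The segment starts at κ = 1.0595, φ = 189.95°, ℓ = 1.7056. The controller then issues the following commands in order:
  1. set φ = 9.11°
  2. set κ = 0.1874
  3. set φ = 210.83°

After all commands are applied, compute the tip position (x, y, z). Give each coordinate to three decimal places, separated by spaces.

initial: κ=1.0595, φ=189.95°, ℓ=1.7056
cmd 1: set φ=9.11° → (κ,φ,ℓ)=(1.0595,9.11°,1.7056) → tip=(1.1501,0.1844,0.9176)
cmd 2: set κ=0.1874 → (κ,φ,ℓ)=(0.1874,9.11°,1.7056) → tip=(0.2669,0.0428,1.6767)
cmd 3: set φ=210.83° → (κ,φ,ℓ)=(0.1874,210.83°,1.7056) → tip=(-0.2321,-0.1385,1.6767)

-0.232 -0.139 1.677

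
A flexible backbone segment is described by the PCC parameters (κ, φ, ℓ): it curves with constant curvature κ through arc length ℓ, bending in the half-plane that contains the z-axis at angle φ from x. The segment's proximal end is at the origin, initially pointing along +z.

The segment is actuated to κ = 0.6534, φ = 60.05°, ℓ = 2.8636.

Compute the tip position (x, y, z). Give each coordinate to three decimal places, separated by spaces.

0.990 1.718 1.462

θ = κ·ℓ = 0.6534 × 2.8636 = 1.87108 rad
ρ = (1 − cos θ)/κ = (1 − -0.29579)/0.6534 = 1.98315
z = sin θ / κ = 0.95525/0.6534 = 1.46197
x = ρ cos φ = 1.98315 × cos(60.05°) = 0.99007
y = ρ sin φ = 1.98315 × sin(60.05°) = 1.71832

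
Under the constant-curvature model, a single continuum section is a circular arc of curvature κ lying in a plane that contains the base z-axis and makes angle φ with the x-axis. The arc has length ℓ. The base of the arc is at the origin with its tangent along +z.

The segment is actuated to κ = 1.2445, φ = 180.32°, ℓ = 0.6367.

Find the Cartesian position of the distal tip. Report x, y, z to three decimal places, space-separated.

-0.239 -0.001 0.572

θ = κ·ℓ = 1.2445 × 0.6367 = 0.79237 rad
ρ = (1 − cos θ)/κ = (1 − 0.70216)/1.2445 = 0.23933
z = sin θ / κ = 0.71202/1.2445 = 0.57213
x = ρ cos φ = 0.23933 × cos(180.32°) = -0.23932
y = ρ sin φ = 0.23933 × sin(180.32°) = -0.00134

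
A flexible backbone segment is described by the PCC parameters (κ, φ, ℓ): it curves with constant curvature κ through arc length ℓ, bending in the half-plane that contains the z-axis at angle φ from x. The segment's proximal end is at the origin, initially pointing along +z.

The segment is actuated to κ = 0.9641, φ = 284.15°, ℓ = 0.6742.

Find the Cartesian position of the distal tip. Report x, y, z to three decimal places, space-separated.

θ = κ·ℓ = 0.9641 × 0.6742 = 0.65000 rad
ρ = (1 − cos θ)/κ = (1 − 0.79609)/0.9641 = 0.21151
z = sin θ / κ = 0.60518/0.9641 = 0.62772
x = ρ cos φ = 0.21151 × cos(284.15°) = 0.05171
y = ρ sin φ = 0.21151 × sin(284.15°) = -0.20509

0.052 -0.205 0.628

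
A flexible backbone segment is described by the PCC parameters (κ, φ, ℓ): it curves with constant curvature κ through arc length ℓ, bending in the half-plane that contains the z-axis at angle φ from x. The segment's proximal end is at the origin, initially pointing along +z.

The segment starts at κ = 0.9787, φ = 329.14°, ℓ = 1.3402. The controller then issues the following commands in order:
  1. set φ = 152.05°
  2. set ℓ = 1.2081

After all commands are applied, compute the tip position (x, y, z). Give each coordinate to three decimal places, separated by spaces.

-0.561 0.298 0.946

initial: κ=0.9787, φ=329.14°, ℓ=1.3402
cmd 1: set φ=152.05° → (κ,φ,ℓ)=(0.9787,152.05°,1.3402) → tip=(-0.6713,0.3562,0.9876)
cmd 2: set ℓ=1.2081 → (κ,φ,ℓ)=(0.9787,152.05°,1.2081) → tip=(-0.5607,0.2975,0.9456)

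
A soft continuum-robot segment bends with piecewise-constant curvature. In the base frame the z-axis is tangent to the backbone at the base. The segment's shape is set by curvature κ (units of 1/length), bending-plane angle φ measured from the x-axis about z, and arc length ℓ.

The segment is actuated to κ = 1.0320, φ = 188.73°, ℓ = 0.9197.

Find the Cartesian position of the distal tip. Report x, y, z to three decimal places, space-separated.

-0.400 -0.061 0.788

θ = κ·ℓ = 1.0320 × 0.9197 = 0.94913 rad
ρ = (1 − cos θ)/κ = (1 − 0.58239)/1.0320 = 0.40466
z = sin θ / κ = 0.81291/1.0320 = 0.78770
x = ρ cos φ = 0.40466 × cos(188.73°) = -0.39997
y = ρ sin φ = 0.40466 × sin(188.73°) = -0.06142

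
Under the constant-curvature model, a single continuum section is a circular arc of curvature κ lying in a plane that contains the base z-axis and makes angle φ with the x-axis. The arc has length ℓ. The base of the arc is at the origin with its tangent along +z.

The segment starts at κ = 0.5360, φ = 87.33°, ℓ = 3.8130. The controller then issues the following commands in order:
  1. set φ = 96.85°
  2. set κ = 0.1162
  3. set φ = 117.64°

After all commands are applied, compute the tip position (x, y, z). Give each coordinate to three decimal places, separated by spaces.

-0.386 0.736 3.689

initial: κ=0.5360, φ=87.33°, ℓ=3.8130
cmd 1: set φ=96.85° → (κ,φ,ℓ)=(0.5360,96.85°,3.8130) → tip=(-0.3239,2.6962,1.6609)
cmd 2: set κ=0.1162 → (κ,φ,ℓ)=(0.1162,96.85°,3.8130) → tip=(-0.0991,0.8251,3.6895)
cmd 3: set φ=117.64° → (κ,φ,ℓ)=(0.1162,117.64°,3.8130) → tip=(-0.3855,0.7362,3.6895)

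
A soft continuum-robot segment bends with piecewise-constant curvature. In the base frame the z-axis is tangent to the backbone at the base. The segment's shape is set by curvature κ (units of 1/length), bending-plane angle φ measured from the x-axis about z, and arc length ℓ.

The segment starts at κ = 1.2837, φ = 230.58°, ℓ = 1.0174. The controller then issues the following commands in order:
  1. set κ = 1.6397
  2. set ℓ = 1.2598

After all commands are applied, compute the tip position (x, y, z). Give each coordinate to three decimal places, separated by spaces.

initial: κ=1.2837, φ=230.58°, ℓ=1.0174
cmd 1: set κ=1.6397 → (κ,φ,ℓ)=(1.6397,230.58°,1.0174) → tip=(-0.4249,-0.5170,0.6070)
cmd 2: set ℓ=1.2598 → (κ,φ,ℓ)=(1.6397,230.58°,1.2598) → tip=(-0.5712,-0.6949,0.5367)

-0.571 -0.695 0.537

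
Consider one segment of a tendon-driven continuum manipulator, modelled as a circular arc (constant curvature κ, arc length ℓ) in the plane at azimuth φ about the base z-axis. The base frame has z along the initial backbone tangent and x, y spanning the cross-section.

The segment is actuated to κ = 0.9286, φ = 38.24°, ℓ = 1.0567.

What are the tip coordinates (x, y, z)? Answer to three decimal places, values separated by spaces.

θ = κ·ℓ = 0.9286 × 1.0567 = 0.98125 rad
ρ = (1 − cos θ)/κ = (1 − 0.55598)/0.9286 = 0.47816
z = sin θ / κ = 0.83119/0.9286 = 0.89510
x = ρ cos φ = 0.47816 × cos(38.24°) = 0.37556
y = ρ sin φ = 0.47816 × sin(38.24°) = 0.29596

0.376 0.296 0.895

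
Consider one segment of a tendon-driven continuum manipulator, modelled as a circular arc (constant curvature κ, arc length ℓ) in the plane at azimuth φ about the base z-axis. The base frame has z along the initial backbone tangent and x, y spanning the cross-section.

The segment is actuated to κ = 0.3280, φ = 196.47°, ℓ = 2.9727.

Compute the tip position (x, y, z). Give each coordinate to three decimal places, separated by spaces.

-1.283 -0.379 2.524

θ = κ·ℓ = 0.3280 × 2.9727 = 0.97505 rad
ρ = (1 − cos θ)/κ = (1 − 0.56113)/0.3280 = 1.33802
z = sin θ / κ = 0.82773/0.3280 = 2.52356
x = ρ cos φ = 1.33802 × cos(196.47°) = -1.28312
y = ρ sin φ = 1.33802 × sin(196.47°) = -0.37935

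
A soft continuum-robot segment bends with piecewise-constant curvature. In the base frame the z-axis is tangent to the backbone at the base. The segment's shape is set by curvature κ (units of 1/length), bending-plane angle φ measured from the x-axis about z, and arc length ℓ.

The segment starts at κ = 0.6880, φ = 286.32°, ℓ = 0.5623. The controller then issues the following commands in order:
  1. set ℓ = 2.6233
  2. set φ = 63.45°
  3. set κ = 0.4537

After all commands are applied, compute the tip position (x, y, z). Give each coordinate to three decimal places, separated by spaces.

initial: κ=0.6880, φ=286.32°, ℓ=0.5623
cmd 1: set ℓ=2.6233 → (κ,φ,ℓ)=(0.6880,286.32°,2.6233) → tip=(0.5031,-1.7184,1.4139)
cmd 2: set φ=63.45° → (κ,φ,ℓ)=(0.6880,63.45°,2.6233) → tip=(0.8003,1.6017,1.4139)
cmd 3: set κ=0.4537 → (κ,φ,ℓ)=(0.4537,63.45°,2.6233) → tip=(0.6192,1.2392,2.0464)

0.619 1.239 2.046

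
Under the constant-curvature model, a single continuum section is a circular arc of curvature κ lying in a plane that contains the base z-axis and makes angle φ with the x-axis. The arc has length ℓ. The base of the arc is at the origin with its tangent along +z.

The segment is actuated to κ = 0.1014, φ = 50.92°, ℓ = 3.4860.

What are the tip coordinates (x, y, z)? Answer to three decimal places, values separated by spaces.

0.384 0.473 3.414

θ = κ·ℓ = 0.1014 × 3.4860 = 0.35348 rad
ρ = (1 − cos θ)/κ = (1 − 0.93817)/0.1014 = 0.60973
z = sin θ / κ = 0.34617/0.1014 = 3.41386
x = ρ cos φ = 0.60973 × cos(50.92°) = 0.38438
y = ρ sin φ = 0.60973 × sin(50.92°) = 0.47331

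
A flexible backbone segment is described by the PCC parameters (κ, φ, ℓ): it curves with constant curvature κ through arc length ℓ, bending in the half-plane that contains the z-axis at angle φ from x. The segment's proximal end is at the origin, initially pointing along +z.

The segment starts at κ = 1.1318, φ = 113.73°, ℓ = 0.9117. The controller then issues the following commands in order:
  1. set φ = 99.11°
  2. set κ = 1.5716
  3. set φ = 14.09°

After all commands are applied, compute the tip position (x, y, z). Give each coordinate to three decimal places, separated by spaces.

initial: κ=1.1318, φ=113.73°, ℓ=0.9117
cmd 1: set φ=99.11° → (κ,φ,ℓ)=(1.1318,99.11°,0.9117) → tip=(-0.0681,0.4247,0.7583)
cmd 2: set κ=1.5716 → (κ,φ,ℓ)=(1.5716,99.11°,0.9117) → tip=(-0.0869,0.5419,0.6302)
cmd 3: set φ=14.09° → (κ,φ,ℓ)=(1.5716,14.09°,0.9117) → tip=(0.5323,0.1336,0.6302)

0.532 0.134 0.630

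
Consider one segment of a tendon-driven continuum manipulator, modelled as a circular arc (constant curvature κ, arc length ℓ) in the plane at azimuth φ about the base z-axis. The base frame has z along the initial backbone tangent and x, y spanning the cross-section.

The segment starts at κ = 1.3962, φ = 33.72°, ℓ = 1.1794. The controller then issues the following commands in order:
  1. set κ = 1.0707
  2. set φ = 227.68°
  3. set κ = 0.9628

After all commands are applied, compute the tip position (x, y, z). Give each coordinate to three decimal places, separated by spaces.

-0.404 -0.444 0.942

initial: κ=1.3962, φ=33.72°, ℓ=1.1794
cmd 1: set κ=1.0707 → (κ,φ,ℓ)=(1.0707,33.72°,1.1794) → tip=(0.5413,0.3613,0.8900)
cmd 2: set φ=227.68° → (κ,φ,ℓ)=(1.0707,227.68°,1.1794) → tip=(-0.4382,-0.4812,0.8900)
cmd 3: set κ=0.9628 → (κ,φ,ℓ)=(0.9628,227.68°,1.1794) → tip=(-0.4044,-0.4441,0.9418)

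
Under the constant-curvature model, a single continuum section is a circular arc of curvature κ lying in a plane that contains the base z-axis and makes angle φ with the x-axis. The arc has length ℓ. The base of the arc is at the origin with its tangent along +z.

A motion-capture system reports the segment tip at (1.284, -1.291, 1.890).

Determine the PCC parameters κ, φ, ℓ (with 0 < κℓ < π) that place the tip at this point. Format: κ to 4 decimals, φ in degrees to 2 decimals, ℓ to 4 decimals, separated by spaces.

0.5287 314.84 2.9003

ρ = √(x²+y²) = √(1.284² + -1.291²) = 1.82081
φ = atan2(y, x) mod 360° = atan2(-1.291, 1.284) = 314.8442°
|p|² = ρ² + z² = 1.82081² + 1.890² = 6.88744
κ = 2ρ / |p|² = 2×1.82081 / 6.88744 = 0.52873
θ = 2·atan2(ρ, z) = 2·atan2(1.82081, 1.890) = 1.53351 rad
ℓ = θ/κ = 1.53351/0.52873 = 2.90035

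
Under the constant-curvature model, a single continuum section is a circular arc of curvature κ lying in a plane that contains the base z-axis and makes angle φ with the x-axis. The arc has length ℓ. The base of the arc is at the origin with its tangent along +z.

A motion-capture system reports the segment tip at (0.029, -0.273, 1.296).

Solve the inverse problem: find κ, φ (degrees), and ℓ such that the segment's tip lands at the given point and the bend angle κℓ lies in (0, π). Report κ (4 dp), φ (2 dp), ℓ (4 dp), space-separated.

0.3129 276.06 1.3344

ρ = √(x²+y²) = √(0.029² + -0.273²) = 0.27454
φ = atan2(y, x) mod 360° = atan2(-0.273, 0.029) = 276.0636°
|p|² = ρ² + z² = 0.27454² + 1.296² = 1.75499
κ = 2ρ / |p|² = 2×0.27454 / 1.75499 = 0.31286
θ = 2·atan2(ρ, z) = 2·atan2(0.27454, 1.296) = 0.41749 rad
ℓ = θ/κ = 0.41749/0.31286 = 1.33443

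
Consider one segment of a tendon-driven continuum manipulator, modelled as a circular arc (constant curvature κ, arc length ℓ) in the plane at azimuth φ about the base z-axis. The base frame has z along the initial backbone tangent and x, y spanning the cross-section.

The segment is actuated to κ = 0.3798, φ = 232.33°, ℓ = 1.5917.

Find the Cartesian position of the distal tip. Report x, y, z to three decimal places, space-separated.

-0.285 -0.369 1.497

θ = κ·ℓ = 0.3798 × 1.5917 = 0.60453 rad
ρ = (1 − cos θ)/κ = (1 − 0.82277)/0.3798 = 0.46664
z = sin θ / κ = 0.56837/0.3798 = 1.49651
x = ρ cos φ = 0.46664 × cos(232.33°) = -0.28517
y = ρ sin φ = 0.46664 × sin(232.33°) = -0.36936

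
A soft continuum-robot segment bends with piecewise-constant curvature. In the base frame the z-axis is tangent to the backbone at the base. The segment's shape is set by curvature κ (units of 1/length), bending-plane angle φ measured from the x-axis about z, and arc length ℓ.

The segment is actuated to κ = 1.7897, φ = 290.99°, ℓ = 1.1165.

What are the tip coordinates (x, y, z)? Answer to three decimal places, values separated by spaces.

θ = κ·ℓ = 1.7897 × 1.1165 = 1.99820 rad
ρ = (1 − cos θ)/κ = (1 − -0.41451)/1.7897 = 0.79036
z = sin θ / κ = 0.91004/1.7897 = 0.50849
x = ρ cos φ = 0.79036 × cos(290.99°) = 0.28311
y = ρ sin φ = 0.79036 × sin(290.99°) = -0.73792

0.283 -0.738 0.508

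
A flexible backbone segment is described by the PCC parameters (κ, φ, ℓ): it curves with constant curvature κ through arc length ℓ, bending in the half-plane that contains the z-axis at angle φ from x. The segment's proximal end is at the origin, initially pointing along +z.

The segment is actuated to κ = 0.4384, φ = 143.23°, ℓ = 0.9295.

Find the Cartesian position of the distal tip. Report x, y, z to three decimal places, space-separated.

θ = κ·ℓ = 0.4384 × 0.9295 = 0.40749 rad
ρ = (1 − cos θ)/κ = (1 − 0.91812)/0.4384 = 0.18678
z = sin θ / κ = 0.39631/0.4384 = 0.90399
x = ρ cos φ = 0.18678 × cos(143.23°) = -0.14962
y = ρ sin φ = 0.18678 × sin(143.23°) = 0.11181

-0.150 0.112 0.904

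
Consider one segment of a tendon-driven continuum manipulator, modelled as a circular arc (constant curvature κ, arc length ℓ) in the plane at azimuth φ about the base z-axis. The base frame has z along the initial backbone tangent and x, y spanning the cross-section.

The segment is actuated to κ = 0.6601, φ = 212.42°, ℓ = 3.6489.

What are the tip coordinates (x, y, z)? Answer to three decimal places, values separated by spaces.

θ = κ·ℓ = 0.6601 × 3.6489 = 2.40864 rad
ρ = (1 − cos θ)/κ = (1 − -0.74320)/0.6601 = 2.64081
z = sin θ / κ = 0.66907/0.6601 = 1.01359
x = ρ cos φ = 2.64081 × cos(212.42°) = -2.22922
y = ρ sin φ = 2.64081 × sin(212.42°) = -1.41580

-2.229 -1.416 1.014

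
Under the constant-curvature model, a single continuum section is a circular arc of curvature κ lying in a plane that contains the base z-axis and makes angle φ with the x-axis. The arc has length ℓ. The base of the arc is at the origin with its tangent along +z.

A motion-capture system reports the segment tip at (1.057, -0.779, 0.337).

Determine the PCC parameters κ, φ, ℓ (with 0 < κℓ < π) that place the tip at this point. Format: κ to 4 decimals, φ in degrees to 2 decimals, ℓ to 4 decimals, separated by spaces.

1.4290 323.61 1.8468

ρ = √(x²+y²) = √(1.057² + -0.779²) = 1.31305
φ = atan2(y, x) mod 360° = atan2(-0.779, 1.057) = 323.6101°
|p|² = ρ² + z² = 1.31305² + 0.337² = 1.83766
κ = 2ρ / |p|² = 2×1.31305 / 1.83766 = 1.42904
θ = 2·atan2(ρ, z) = 2·atan2(1.31305, 0.337) = 2.63913 rad
ℓ = θ/κ = 2.63913/1.42904 = 1.84678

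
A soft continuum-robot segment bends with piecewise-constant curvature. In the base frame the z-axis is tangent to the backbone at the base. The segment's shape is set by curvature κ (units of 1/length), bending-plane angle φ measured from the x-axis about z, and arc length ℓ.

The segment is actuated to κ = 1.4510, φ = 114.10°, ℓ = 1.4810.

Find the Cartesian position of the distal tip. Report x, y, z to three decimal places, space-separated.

θ = κ·ℓ = 1.4510 × 1.4810 = 2.14893 rad
ρ = (1 − cos θ)/κ = (1 − -0.54646)/1.4510 = 1.06579
z = sin θ / κ = 0.83748/1.4510 = 0.57718
x = ρ cos φ = 1.06579 × cos(114.10°) = -0.43519
y = ρ sin φ = 1.06579 × sin(114.10°) = 0.97289

-0.435 0.973 0.577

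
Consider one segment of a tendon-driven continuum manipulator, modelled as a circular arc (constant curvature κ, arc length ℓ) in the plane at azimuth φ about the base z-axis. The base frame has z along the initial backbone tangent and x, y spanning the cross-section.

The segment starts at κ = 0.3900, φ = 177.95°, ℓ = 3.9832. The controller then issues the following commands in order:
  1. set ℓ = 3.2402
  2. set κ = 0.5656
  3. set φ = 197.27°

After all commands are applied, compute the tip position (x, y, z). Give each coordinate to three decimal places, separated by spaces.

initial: κ=0.3900, φ=177.95°, ℓ=3.9832
cmd 1: set ℓ=3.2402 → (κ,φ,ℓ)=(0.3900,177.95°,3.2402) → tip=(-1.7878,0.0640,2.4441)
cmd 2: set κ=0.5656 → (κ,φ,ℓ)=(0.5656,177.95°,3.2402) → tip=(-2.2243,0.0796,1.7078)
cmd 3: set φ=197.27° → (κ,φ,ℓ)=(0.5656,197.27°,3.2402) → tip=(-2.1254,-0.6608,1.7078)

-2.125 -0.661 1.708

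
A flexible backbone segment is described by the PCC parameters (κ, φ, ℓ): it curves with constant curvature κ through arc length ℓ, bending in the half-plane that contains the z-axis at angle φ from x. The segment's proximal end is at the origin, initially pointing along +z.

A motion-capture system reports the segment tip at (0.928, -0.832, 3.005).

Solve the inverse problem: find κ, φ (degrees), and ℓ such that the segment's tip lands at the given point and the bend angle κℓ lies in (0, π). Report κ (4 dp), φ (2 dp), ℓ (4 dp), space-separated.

0.2355 318.12 3.3386

ρ = √(x²+y²) = √(0.928² + -0.832²) = 1.24636
φ = atan2(y, x) mod 360° = atan2(-0.832, 0.928) = 318.1221°
|p|² = ρ² + z² = 1.24636² + 3.005² = 10.58343
κ = 2ρ / |p|² = 2×1.24636 / 10.58343 = 0.23553
θ = 2·atan2(ρ, z) = 2·atan2(1.24636, 3.005) = 0.78633 rad
ℓ = θ/κ = 0.78633/0.23553 = 3.33857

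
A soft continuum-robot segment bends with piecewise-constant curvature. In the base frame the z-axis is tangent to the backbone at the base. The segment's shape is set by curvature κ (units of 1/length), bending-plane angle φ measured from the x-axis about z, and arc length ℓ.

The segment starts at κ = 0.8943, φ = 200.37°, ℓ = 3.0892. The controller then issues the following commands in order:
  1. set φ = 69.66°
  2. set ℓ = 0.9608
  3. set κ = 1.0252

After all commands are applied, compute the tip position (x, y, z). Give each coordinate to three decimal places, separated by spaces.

initial: κ=0.8943, φ=200.37°, ℓ=3.0892
cmd 1: set φ=69.66° → (κ,φ,ℓ)=(0.8943,69.66°,3.0892) → tip=(0.7498,2.0226,0.4136)
cmd 2: set ℓ=0.9608 → (κ,φ,ℓ)=(0.8943,69.66°,0.9608) → tip=(0.1349,0.3638,0.8469)
cmd 3: set κ=1.0252 → (κ,φ,ℓ)=(1.0252,69.66°,0.9608) → tip=(0.1516,0.4090,0.8128)

0.152 0.409 0.813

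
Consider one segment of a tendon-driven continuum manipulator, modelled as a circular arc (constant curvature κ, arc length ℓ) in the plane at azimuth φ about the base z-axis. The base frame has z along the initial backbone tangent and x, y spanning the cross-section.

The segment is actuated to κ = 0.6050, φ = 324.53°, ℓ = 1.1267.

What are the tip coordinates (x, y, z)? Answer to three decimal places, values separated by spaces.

0.301 -0.214 1.041

θ = κ·ℓ = 0.6050 × 1.1267 = 0.68165 rad
ρ = (1 − cos θ)/κ = (1 − 0.77653)/0.6050 = 0.36937
z = sin θ / κ = 0.63008/0.6050 = 1.04145
x = ρ cos φ = 0.36937 × cos(324.53°) = 0.30082
y = ρ sin φ = 0.36937 × sin(324.53°) = -0.21434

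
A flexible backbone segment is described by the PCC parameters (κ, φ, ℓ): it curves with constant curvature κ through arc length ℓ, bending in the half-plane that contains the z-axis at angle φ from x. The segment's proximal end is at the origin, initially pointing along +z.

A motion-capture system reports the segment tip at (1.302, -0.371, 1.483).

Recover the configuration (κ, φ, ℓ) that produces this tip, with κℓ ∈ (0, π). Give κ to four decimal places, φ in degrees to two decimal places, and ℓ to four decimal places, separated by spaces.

ρ = √(x²+y²) = √(1.302² + -0.371²) = 1.35383
φ = atan2(y, x) mod 360° = atan2(-0.371, 1.302) = 344.0953°
|p|² = ρ² + z² = 1.35383² + 1.483² = 4.03213
κ = 2ρ / |p|² = 2×1.35383 / 4.03213 = 0.67152
θ = 2·atan2(ρ, z) = 2·atan2(1.35383, 1.483) = 1.47979 rad
ℓ = θ/κ = 1.47979/0.67152 = 2.20365

0.6715 344.10 2.2036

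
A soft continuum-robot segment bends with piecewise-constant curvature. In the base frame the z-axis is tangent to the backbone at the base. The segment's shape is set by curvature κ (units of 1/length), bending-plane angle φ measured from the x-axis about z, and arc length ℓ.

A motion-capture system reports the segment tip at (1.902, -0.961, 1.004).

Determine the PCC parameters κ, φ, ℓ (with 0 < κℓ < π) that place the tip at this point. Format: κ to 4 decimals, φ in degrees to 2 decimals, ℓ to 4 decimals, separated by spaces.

ρ = √(x²+y²) = √(1.902² + -0.961²) = 2.13099
φ = atan2(y, x) mod 360° = atan2(-0.961, 1.902) = 333.1945°
|p|² = ρ² + z² = 2.13099² + 1.004² = 5.54914
κ = 2ρ / |p|² = 2×2.13099 / 5.54914 = 0.76804
θ = 2·atan2(ρ, z) = 2·atan2(2.13099, 1.004) = 2.26100 rad
ℓ = θ/κ = 2.26100/0.76804 = 2.94384

0.7680 333.19 2.9438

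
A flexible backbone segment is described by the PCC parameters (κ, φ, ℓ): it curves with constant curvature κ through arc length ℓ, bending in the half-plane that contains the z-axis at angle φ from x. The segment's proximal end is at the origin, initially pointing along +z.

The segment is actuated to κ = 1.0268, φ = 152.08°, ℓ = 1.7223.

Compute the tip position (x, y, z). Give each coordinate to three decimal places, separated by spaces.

θ = κ·ℓ = 1.0268 × 1.7223 = 1.76846 rad
ρ = (1 − cos θ)/κ = (1 − -0.19638)/1.0268 = 1.16515
z = sin θ / κ = 0.98053/1.0268 = 0.95494
x = ρ cos φ = 1.16515 × cos(152.08°) = -1.02953
y = ρ sin φ = 1.16515 × sin(152.08°) = 0.54557

-1.030 0.546 0.955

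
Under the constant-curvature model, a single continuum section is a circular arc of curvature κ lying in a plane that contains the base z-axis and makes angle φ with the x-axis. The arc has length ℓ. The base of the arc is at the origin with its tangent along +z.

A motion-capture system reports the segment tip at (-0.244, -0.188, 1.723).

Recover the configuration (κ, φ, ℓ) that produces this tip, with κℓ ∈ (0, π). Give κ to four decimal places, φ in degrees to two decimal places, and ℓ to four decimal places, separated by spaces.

ρ = √(x²+y²) = √(-0.244² + -0.188²) = 0.30803
φ = atan2(y, x) mod 360° = atan2(-0.188, -0.244) = 217.6140°
|p|² = ρ² + z² = 0.30803² + 1.723² = 3.06361
κ = 2ρ / |p|² = 2×0.30803 / 3.06361 = 0.20109
θ = 2·atan2(ρ, z) = 2·atan2(0.30803, 1.723) = 0.35381 rad
ℓ = θ/κ = 0.35381/0.20109 = 1.75948

0.2011 217.61 1.7595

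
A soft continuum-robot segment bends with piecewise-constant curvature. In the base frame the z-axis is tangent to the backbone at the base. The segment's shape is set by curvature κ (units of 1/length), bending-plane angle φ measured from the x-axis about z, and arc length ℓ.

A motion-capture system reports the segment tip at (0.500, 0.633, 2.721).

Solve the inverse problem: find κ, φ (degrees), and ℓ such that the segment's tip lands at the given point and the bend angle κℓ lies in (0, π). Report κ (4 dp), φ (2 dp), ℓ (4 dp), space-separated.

0.2003 51.70 2.8777

ρ = √(x²+y²) = √(0.500² + 0.633²) = 0.80665
φ = atan2(y, x) mod 360° = atan2(0.633, 0.500) = 51.6952°
|p|² = ρ² + z² = 0.80665² + 2.721² = 8.05453
κ = 2ρ / |p|² = 2×0.80665 / 8.05453 = 0.20030
θ = 2·atan2(ρ, z) = 2·atan2(0.80665, 2.721) = 0.57640 rad
ℓ = θ/κ = 0.57640/0.20030 = 2.87772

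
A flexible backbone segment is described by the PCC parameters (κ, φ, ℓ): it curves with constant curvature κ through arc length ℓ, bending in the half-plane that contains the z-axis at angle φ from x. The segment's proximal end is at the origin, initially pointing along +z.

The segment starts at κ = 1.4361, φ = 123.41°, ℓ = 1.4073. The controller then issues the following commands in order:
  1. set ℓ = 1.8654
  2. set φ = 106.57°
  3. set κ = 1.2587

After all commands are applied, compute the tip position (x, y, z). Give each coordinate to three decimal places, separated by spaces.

initial: κ=1.4361, φ=123.41°, ℓ=1.4073
cmd 1: set ℓ=1.8654 → (κ,φ,ℓ)=(1.4361,123.41°,1.8654) → tip=(-0.7265,1.1014,0.3108)
cmd 2: set φ=106.57° → (κ,φ,ℓ)=(1.4361,106.57°,1.8654) → tip=(-0.3763,1.2647,0.3108)
cmd 3: set κ=1.2587 → (κ,φ,ℓ)=(1.2587,106.57°,1.8654) → tip=(-0.3855,1.2955,0.5664)

-0.385 1.295 0.566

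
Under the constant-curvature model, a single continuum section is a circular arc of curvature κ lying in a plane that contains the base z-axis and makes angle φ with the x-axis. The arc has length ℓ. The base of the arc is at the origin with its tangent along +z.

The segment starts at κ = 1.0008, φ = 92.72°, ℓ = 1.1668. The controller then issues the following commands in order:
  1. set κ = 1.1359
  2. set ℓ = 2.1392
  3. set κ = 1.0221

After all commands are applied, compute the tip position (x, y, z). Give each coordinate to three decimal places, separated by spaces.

initial: κ=1.0008, φ=92.72°, ℓ=1.1668
cmd 1: set κ=1.1359 → (κ,φ,ℓ)=(1.1359,92.72°,1.1668) → tip=(-0.0316,0.6657,0.8540)
cmd 2: set ℓ=2.1392 → (κ,φ,ℓ)=(1.1359,92.72°,2.1392) → tip=(-0.0734,1.5453,0.5750)
cmd 3: set κ=1.0221 → (κ,φ,ℓ)=(1.0221,92.72°,2.1392) → tip=(-0.0732,1.5417,0.7987)

-0.073 1.542 0.799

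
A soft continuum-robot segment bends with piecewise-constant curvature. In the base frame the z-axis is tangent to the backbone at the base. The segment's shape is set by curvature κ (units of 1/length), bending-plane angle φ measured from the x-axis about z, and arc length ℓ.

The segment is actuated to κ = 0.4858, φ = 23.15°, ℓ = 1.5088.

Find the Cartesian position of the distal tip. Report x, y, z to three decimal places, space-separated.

0.486 0.208 1.377

θ = κ·ℓ = 0.4858 × 1.5088 = 0.73298 rad
ρ = (1 − cos θ)/κ = (1 − 0.74319)/0.4858 = 0.52864
z = sin θ / κ = 0.66908/0.4858 = 1.37728
x = ρ cos φ = 0.52864 × cos(23.15°) = 0.48607
y = ρ sin φ = 0.52864 × sin(23.15°) = 0.20783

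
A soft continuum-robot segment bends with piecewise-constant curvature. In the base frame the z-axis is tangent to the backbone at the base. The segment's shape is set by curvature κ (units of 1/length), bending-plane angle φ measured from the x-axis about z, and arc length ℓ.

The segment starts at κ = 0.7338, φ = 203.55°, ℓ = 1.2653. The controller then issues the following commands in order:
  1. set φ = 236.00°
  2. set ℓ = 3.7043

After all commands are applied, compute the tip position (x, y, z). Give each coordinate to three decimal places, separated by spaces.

-1.457 -2.160 0.560

initial: κ=0.7338, φ=203.55°, ℓ=1.2653
cmd 1: set φ=236.00° → (κ,φ,ℓ)=(0.7338,236.00°,1.2653) → tip=(-0.3055,-0.4530,1.0912)
cmd 2: set ℓ=3.7043 → (κ,φ,ℓ)=(0.7338,236.00°,3.7043) → tip=(-1.4568,-2.1598,0.5599)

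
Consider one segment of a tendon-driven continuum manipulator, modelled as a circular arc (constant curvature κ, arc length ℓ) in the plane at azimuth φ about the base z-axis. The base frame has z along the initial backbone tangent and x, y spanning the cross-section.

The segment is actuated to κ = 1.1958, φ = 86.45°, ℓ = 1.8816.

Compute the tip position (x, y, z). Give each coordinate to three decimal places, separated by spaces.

0.084 1.359 0.651

θ = κ·ℓ = 1.1958 × 1.8816 = 2.25002 rad
ρ = (1 − cos θ)/κ = (1 − -0.62819)/1.1958 = 1.36159
z = sin θ / κ = 0.77806/1.1958 = 0.65066
x = ρ cos φ = 1.36159 × cos(86.45°) = 0.08431
y = ρ sin φ = 1.36159 × sin(86.45°) = 1.35898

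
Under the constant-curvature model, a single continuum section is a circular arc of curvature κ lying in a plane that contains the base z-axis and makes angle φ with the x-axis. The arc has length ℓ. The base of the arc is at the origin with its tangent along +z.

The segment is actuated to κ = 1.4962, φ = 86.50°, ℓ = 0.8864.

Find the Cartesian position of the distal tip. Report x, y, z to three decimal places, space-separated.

θ = κ·ℓ = 1.4962 × 0.8864 = 1.32623 rad
ρ = (1 − cos θ)/κ = (1 − 0.24213)/1.4962 = 0.50653
z = sin θ / κ = 0.97024/1.4962 = 0.64847
x = ρ cos φ = 0.50653 × cos(86.50°) = 0.03092
y = ρ sin φ = 0.50653 × sin(86.50°) = 0.50558

0.031 0.506 0.648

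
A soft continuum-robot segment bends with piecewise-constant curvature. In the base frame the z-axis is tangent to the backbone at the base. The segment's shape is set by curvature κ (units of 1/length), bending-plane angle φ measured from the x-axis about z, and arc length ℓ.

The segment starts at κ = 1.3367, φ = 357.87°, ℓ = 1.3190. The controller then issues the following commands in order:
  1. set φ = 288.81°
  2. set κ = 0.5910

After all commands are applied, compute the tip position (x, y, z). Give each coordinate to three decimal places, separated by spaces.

initial: κ=1.3367, φ=357.87°, ℓ=1.3190
cmd 1: set φ=288.81° → (κ,φ,ℓ)=(1.3367,288.81°,1.3190) → tip=(0.2873,-0.8435,0.7343)
cmd 2: set κ=0.5910 → (κ,φ,ℓ)=(0.5910,288.81°,1.3190) → tip=(0.1575,-0.4625,1.1894)

0.158 -0.462 1.189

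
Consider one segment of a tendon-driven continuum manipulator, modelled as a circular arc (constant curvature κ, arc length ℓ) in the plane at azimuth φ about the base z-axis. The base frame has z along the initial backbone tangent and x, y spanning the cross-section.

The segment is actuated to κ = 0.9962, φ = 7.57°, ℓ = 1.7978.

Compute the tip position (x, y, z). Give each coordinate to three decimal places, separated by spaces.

θ = κ·ℓ = 0.9962 × 1.7978 = 1.79097 rad
ρ = (1 − cos θ)/κ = (1 − -0.21840)/0.9962 = 1.22305
z = sin θ / κ = 0.97586/0.9962 = 0.97958
x = ρ cos φ = 1.22305 × cos(7.57°) = 1.21239
y = ρ sin φ = 1.22305 × sin(7.57°) = 0.16112

1.212 0.161 0.980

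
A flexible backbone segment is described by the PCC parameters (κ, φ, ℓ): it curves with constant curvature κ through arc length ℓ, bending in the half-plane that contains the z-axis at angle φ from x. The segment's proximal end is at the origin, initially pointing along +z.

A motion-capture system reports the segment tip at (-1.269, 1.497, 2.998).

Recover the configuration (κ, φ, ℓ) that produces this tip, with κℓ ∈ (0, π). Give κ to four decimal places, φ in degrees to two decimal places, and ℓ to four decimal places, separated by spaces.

0.3057 130.29 3.7920

ρ = √(x²+y²) = √(-1.269² + 1.497²) = 1.96249
φ = atan2(y, x) mod 360° = atan2(1.497, -1.269) = 130.2878°
|p|² = ρ² + z² = 1.96249² + 2.998² = 12.83937
κ = 2ρ / |p|² = 2×1.96249 / 12.83937 = 0.30570
θ = 2·atan2(ρ, z) = 2·atan2(1.96249, 2.998) = 1.15920 rad
ℓ = θ/κ = 1.15920/0.30570 = 3.79198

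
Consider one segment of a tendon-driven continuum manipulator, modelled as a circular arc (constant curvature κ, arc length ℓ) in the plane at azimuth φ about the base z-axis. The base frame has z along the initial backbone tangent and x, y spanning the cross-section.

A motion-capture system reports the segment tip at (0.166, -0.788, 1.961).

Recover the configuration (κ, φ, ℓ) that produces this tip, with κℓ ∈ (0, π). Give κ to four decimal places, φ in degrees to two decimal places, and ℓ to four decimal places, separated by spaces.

ρ = √(x²+y²) = √(0.166² + -0.788²) = 0.80529
φ = atan2(y, x) mod 360° = atan2(-0.788, 0.166) = 281.8960°
|p|² = ρ² + z² = 0.80529² + 1.961² = 4.49402
κ = 2ρ / |p|² = 2×0.80529 / 4.49402 = 0.35839
θ = 2·atan2(ρ, z) = 2·atan2(0.80529, 1.961) = 0.77932 rad
ℓ = θ/κ = 0.77932/0.35839 = 2.17452

0.3584 281.90 2.1745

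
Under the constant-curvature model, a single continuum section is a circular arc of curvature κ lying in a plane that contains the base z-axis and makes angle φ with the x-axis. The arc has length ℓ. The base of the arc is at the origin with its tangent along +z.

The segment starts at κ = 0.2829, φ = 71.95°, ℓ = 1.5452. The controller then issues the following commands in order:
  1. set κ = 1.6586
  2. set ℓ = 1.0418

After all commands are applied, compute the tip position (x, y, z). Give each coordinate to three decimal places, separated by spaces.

initial: κ=0.2829, φ=71.95°, ℓ=1.5452
cmd 1: set κ=1.6586 → (κ,φ,ℓ)=(1.6586,71.95°,1.5452) → tip=(0.3432,1.0531,0.3298)
cmd 2: set ℓ=1.0418 → (κ,φ,ℓ)=(1.6586,71.95°,1.0418) → tip=(0.2160,0.6630,0.5955)

0.216 0.663 0.595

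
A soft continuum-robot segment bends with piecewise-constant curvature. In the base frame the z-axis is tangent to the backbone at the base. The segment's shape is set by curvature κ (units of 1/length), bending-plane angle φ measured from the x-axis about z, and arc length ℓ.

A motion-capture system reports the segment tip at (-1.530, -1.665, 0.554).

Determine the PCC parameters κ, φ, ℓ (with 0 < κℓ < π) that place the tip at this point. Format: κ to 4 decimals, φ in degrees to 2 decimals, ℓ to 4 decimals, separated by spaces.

ρ = √(x²+y²) = √(-1.530² + -1.665²) = 2.26122
φ = atan2(y, x) mod 360° = atan2(-1.665, -1.530) = 227.4195°
|p|² = ρ² + z² = 2.26122² + 0.554² = 5.42004
κ = 2ρ / |p|² = 2×2.26122 / 5.42004 = 0.83439
θ = 2·atan2(ρ, z) = 2·atan2(2.26122, 0.554) = 2.66106 rad
ℓ = θ/κ = 2.66106/0.83439 = 3.18921

0.8344 227.42 3.1892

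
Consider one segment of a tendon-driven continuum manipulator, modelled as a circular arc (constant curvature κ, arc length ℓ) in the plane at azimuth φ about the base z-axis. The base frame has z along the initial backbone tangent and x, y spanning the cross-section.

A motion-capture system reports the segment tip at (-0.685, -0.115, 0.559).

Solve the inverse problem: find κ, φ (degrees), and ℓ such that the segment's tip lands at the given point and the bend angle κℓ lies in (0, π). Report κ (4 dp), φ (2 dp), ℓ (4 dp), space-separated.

ρ = √(x²+y²) = √(-0.685² + -0.115²) = 0.69459
φ = atan2(y, x) mod 360° = atan2(-0.115, -0.685) = 189.5301°
|p|² = ρ² + z² = 0.69459² + 0.559² = 0.79493
κ = 2ρ / |p|² = 2×0.69459 / 0.79493 = 1.74754
θ = 2·atan2(ρ, z) = 2·atan2(0.69459, 0.559) = 1.78628 rad
ℓ = θ/κ = 1.78628/1.74754 = 1.02217

1.7475 189.53 1.0222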